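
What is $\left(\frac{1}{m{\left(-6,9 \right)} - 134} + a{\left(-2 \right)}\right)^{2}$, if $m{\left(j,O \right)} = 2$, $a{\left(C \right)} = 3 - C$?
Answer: $\frac{434281}{17424} \approx 24.924$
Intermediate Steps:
$\left(\frac{1}{m{\left(-6,9 \right)} - 134} + a{\left(-2 \right)}\right)^{2} = \left(\frac{1}{2 - 134} + \left(3 - -2\right)\right)^{2} = \left(\frac{1}{-132} + \left(3 + 2\right)\right)^{2} = \left(- \frac{1}{132} + 5\right)^{2} = \left(\frac{659}{132}\right)^{2} = \frac{434281}{17424}$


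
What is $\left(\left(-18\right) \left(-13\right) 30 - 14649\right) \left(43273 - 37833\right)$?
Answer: $-41501760$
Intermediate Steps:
$\left(\left(-18\right) \left(-13\right) 30 - 14649\right) \left(43273 - 37833\right) = \left(234 \cdot 30 - 14649\right) 5440 = \left(7020 - 14649\right) 5440 = \left(-7629\right) 5440 = -41501760$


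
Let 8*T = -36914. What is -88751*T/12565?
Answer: 1638077207/50260 ≈ 32592.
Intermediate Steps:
T = -18457/4 (T = (⅛)*(-36914) = -18457/4 ≈ -4614.3)
-88751*T/12565 = -88751/(12565/(-18457/4)) = -88751/(12565*(-4/18457)) = -88751/(-50260/18457) = -88751*(-18457/50260) = 1638077207/50260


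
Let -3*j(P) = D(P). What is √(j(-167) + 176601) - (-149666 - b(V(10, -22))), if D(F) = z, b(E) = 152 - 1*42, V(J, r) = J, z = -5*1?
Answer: 149776 + 4*√99339/3 ≈ 1.5020e+5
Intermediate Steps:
z = -5
b(E) = 110 (b(E) = 152 - 42 = 110)
D(F) = -5
j(P) = 5/3 (j(P) = -⅓*(-5) = 5/3)
√(j(-167) + 176601) - (-149666 - b(V(10, -22))) = √(5/3 + 176601) - (-149666 - 1*110) = √(529808/3) - (-149666 - 110) = 4*√99339/3 - 1*(-149776) = 4*√99339/3 + 149776 = 149776 + 4*√99339/3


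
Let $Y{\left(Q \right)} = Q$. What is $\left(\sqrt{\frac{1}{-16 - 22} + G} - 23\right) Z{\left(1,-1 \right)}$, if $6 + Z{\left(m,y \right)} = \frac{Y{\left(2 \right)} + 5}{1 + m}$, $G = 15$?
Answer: $\frac{115}{2} - \frac{5 \sqrt{21622}}{76} \approx 47.826$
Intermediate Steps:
$Z{\left(m,y \right)} = -6 + \frac{7}{1 + m}$ ($Z{\left(m,y \right)} = -6 + \frac{2 + 5}{1 + m} = -6 + \frac{7}{1 + m}$)
$\left(\sqrt{\frac{1}{-16 - 22} + G} - 23\right) Z{\left(1,-1 \right)} = \left(\sqrt{\frac{1}{-16 - 22} + 15} - 23\right) \frac{1 - 6}{1 + 1} = \left(\sqrt{\frac{1}{-38} + 15} - 23\right) \frac{1 - 6}{2} = \left(\sqrt{- \frac{1}{38} + 15} - 23\right) \frac{1}{2} \left(-5\right) = \left(\sqrt{\frac{569}{38}} - 23\right) \left(- \frac{5}{2}\right) = \left(\frac{\sqrt{21622}}{38} - 23\right) \left(- \frac{5}{2}\right) = \left(-23 + \frac{\sqrt{21622}}{38}\right) \left(- \frac{5}{2}\right) = \frac{115}{2} - \frac{5 \sqrt{21622}}{76}$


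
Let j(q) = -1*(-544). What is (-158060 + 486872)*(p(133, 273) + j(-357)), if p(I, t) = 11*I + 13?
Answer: 664200240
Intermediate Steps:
p(I, t) = 13 + 11*I
j(q) = 544
(-158060 + 486872)*(p(133, 273) + j(-357)) = (-158060 + 486872)*((13 + 11*133) + 544) = 328812*((13 + 1463) + 544) = 328812*(1476 + 544) = 328812*2020 = 664200240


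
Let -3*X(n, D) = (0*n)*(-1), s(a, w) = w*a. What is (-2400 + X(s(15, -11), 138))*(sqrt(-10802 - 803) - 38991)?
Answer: 93578400 - 2400*I*sqrt(11605) ≈ 9.3578e+7 - 2.5854e+5*I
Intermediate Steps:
s(a, w) = a*w
X(n, D) = 0 (X(n, D) = -0*n*(-1)/3 = -0*(-1) = -1/3*0 = 0)
(-2400 + X(s(15, -11), 138))*(sqrt(-10802 - 803) - 38991) = (-2400 + 0)*(sqrt(-10802 - 803) - 38991) = -2400*(sqrt(-11605) - 38991) = -2400*(I*sqrt(11605) - 38991) = -2400*(-38991 + I*sqrt(11605)) = 93578400 - 2400*I*sqrt(11605)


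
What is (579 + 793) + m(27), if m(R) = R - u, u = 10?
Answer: 1389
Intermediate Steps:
m(R) = -10 + R (m(R) = R - 1*10 = R - 10 = -10 + R)
(579 + 793) + m(27) = (579 + 793) + (-10 + 27) = 1372 + 17 = 1389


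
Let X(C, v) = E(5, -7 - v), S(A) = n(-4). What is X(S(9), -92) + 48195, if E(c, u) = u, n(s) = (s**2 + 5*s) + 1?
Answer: 48280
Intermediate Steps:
n(s) = 1 + s**2 + 5*s
S(A) = -3 (S(A) = 1 + (-4)**2 + 5*(-4) = 1 + 16 - 20 = -3)
X(C, v) = -7 - v
X(S(9), -92) + 48195 = (-7 - 1*(-92)) + 48195 = (-7 + 92) + 48195 = 85 + 48195 = 48280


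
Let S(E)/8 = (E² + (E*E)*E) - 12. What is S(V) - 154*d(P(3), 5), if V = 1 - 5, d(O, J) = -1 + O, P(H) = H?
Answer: -788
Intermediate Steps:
V = -4
S(E) = -96 + 8*E² + 8*E³ (S(E) = 8*((E² + (E*E)*E) - 12) = 8*((E² + E²*E) - 12) = 8*((E² + E³) - 12) = 8*(-12 + E² + E³) = -96 + 8*E² + 8*E³)
S(V) - 154*d(P(3), 5) = (-96 + 8*(-4)² + 8*(-4)³) - 154*(-1 + 3) = (-96 + 8*16 + 8*(-64)) - 154*2 = (-96 + 128 - 512) - 308 = -480 - 308 = -788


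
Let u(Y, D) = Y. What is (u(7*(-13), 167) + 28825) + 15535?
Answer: 44269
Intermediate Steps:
(u(7*(-13), 167) + 28825) + 15535 = (7*(-13) + 28825) + 15535 = (-91 + 28825) + 15535 = 28734 + 15535 = 44269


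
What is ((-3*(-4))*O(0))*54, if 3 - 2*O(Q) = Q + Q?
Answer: 972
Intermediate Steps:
O(Q) = 3/2 - Q (O(Q) = 3/2 - (Q + Q)/2 = 3/2 - Q)
((-3*(-4))*O(0))*54 = ((-3*(-4))*(3/2 - 1*0))*54 = (12*(3/2 + 0))*54 = (12*(3/2))*54 = 18*54 = 972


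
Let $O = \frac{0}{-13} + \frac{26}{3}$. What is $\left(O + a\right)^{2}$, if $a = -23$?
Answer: $\frac{1849}{9} \approx 205.44$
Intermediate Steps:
$O = \frac{26}{3}$ ($O = 0 \left(- \frac{1}{13}\right) + 26 \cdot \frac{1}{3} = 0 + \frac{26}{3} = \frac{26}{3} \approx 8.6667$)
$\left(O + a\right)^{2} = \left(\frac{26}{3} - 23\right)^{2} = \left(- \frac{43}{3}\right)^{2} = \frac{1849}{9}$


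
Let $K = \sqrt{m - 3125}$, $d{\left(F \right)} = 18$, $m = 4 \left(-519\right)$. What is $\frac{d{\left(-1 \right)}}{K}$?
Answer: $- \frac{18 i \sqrt{5201}}{5201} \approx - 0.24959 i$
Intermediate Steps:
$m = -2076$
$K = i \sqrt{5201}$ ($K = \sqrt{-2076 - 3125} = \sqrt{-5201} = i \sqrt{5201} \approx 72.118 i$)
$\frac{d{\left(-1 \right)}}{K} = \frac{18}{i \sqrt{5201}} = 18 \left(- \frac{i \sqrt{5201}}{5201}\right) = - \frac{18 i \sqrt{5201}}{5201}$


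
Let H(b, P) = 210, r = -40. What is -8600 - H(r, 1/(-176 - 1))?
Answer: -8810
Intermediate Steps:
-8600 - H(r, 1/(-176 - 1)) = -8600 - 1*210 = -8600 - 210 = -8810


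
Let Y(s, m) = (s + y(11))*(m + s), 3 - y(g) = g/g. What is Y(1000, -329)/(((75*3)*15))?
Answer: 224114/1125 ≈ 199.21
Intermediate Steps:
y(g) = 2 (y(g) = 3 - g/g = 3 - 1*1 = 3 - 1 = 2)
Y(s, m) = (2 + s)*(m + s) (Y(s, m) = (s + 2)*(m + s) = (2 + s)*(m + s))
Y(1000, -329)/(((75*3)*15)) = (1000**2 + 2*(-329) + 2*1000 - 329*1000)/(((75*3)*15)) = (1000000 - 658 + 2000 - 329000)/((225*15)) = 672342/3375 = 672342*(1/3375) = 224114/1125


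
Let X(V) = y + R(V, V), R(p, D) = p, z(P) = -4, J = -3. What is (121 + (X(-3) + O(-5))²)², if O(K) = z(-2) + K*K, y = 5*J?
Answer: 16900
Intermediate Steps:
y = -15 (y = 5*(-3) = -15)
X(V) = -15 + V
O(K) = -4 + K² (O(K) = -4 + K*K = -4 + K²)
(121 + (X(-3) + O(-5))²)² = (121 + ((-15 - 3) + (-4 + (-5)²))²)² = (121 + (-18 + (-4 + 25))²)² = (121 + (-18 + 21)²)² = (121 + 3²)² = (121 + 9)² = 130² = 16900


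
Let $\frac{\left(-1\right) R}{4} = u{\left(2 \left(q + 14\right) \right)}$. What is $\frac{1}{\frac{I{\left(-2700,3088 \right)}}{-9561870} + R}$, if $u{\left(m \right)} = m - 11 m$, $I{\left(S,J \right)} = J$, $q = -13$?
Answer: $\frac{4780935}{382473256} \approx 0.0125$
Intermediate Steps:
$u{\left(m \right)} = - 10 m$
$R = 80$ ($R = - 4 \left(- 10 \cdot 2 \left(-13 + 14\right)\right) = - 4 \left(- 10 \cdot 2 \cdot 1\right) = - 4 \left(\left(-10\right) 2\right) = \left(-4\right) \left(-20\right) = 80$)
$\frac{1}{\frac{I{\left(-2700,3088 \right)}}{-9561870} + R} = \frac{1}{\frac{3088}{-9561870} + 80} = \frac{1}{3088 \left(- \frac{1}{9561870}\right) + 80} = \frac{1}{- \frac{1544}{4780935} + 80} = \frac{1}{\frac{382473256}{4780935}} = \frac{4780935}{382473256}$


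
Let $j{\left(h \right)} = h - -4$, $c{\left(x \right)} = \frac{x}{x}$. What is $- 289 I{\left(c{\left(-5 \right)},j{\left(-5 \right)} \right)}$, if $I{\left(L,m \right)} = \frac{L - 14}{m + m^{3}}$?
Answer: $- \frac{3757}{2} \approx -1878.5$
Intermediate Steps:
$c{\left(x \right)} = 1$
$j{\left(h \right)} = 4 + h$ ($j{\left(h \right)} = h + 4 = 4 + h$)
$I{\left(L,m \right)} = \frac{-14 + L}{m + m^{3}}$
$- 289 I{\left(c{\left(-5 \right)},j{\left(-5 \right)} \right)} = - 289 \frac{-14 + 1}{\left(4 - 5\right) + \left(4 - 5\right)^{3}} = - 289 \frac{1}{-1 + \left(-1\right)^{3}} \left(-13\right) = - 289 \frac{1}{-1 - 1} \left(-13\right) = - 289 \frac{1}{-2} \left(-13\right) = - 289 \left(\left(- \frac{1}{2}\right) \left(-13\right)\right) = \left(-289\right) \frac{13}{2} = - \frac{3757}{2}$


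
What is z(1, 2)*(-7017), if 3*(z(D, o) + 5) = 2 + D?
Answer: 28068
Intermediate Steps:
z(D, o) = -13/3 + D/3 (z(D, o) = -5 + (2 + D)/3 = -5 + (⅔ + D/3) = -13/3 + D/3)
z(1, 2)*(-7017) = (-13/3 + (⅓)*1)*(-7017) = (-13/3 + ⅓)*(-7017) = -4*(-7017) = 28068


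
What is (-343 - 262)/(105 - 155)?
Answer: 121/10 ≈ 12.100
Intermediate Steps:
(-343 - 262)/(105 - 155) = -605/(-50) = -605*(-1/50) = 121/10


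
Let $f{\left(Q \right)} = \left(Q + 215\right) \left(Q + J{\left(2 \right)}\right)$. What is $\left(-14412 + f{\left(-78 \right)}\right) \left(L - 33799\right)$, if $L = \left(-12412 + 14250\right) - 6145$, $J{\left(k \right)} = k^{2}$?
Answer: $935502300$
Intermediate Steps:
$L = -4307$ ($L = 1838 - 6145 = -4307$)
$f{\left(Q \right)} = \left(4 + Q\right) \left(215 + Q\right)$ ($f{\left(Q \right)} = \left(Q + 215\right) \left(Q + 2^{2}\right) = \left(215 + Q\right) \left(Q + 4\right) = \left(215 + Q\right) \left(4 + Q\right) = \left(4 + Q\right) \left(215 + Q\right)$)
$\left(-14412 + f{\left(-78 \right)}\right) \left(L - 33799\right) = \left(-14412 + \left(860 + \left(-78\right)^{2} + 219 \left(-78\right)\right)\right) \left(-4307 - 33799\right) = \left(-14412 + \left(860 + 6084 - 17082\right)\right) \left(-38106\right) = \left(-14412 - 10138\right) \left(-38106\right) = \left(-24550\right) \left(-38106\right) = 935502300$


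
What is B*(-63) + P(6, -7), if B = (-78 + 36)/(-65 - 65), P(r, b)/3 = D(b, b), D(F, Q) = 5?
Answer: -348/65 ≈ -5.3538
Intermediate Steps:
P(r, b) = 15 (P(r, b) = 3*5 = 15)
B = 21/65 (B = -42/(-130) = -42*(-1/130) = 21/65 ≈ 0.32308)
B*(-63) + P(6, -7) = (21/65)*(-63) + 15 = -1323/65 + 15 = -348/65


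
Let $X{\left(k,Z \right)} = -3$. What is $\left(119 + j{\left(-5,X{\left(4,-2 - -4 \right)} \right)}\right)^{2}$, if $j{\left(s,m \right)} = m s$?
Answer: $17956$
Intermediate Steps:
$\left(119 + j{\left(-5,X{\left(4,-2 - -4 \right)} \right)}\right)^{2} = \left(119 - -15\right)^{2} = \left(119 + 15\right)^{2} = 134^{2} = 17956$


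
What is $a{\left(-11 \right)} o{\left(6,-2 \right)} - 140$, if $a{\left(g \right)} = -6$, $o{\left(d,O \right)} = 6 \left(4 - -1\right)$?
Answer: $-320$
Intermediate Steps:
$o{\left(d,O \right)} = 30$ ($o{\left(d,O \right)} = 6 \left(4 + 1\right) = 6 \cdot 5 = 30$)
$a{\left(-11 \right)} o{\left(6,-2 \right)} - 140 = \left(-6\right) 30 - 140 = -180 - 140 = -320$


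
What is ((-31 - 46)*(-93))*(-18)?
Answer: -128898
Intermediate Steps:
((-31 - 46)*(-93))*(-18) = -77*(-93)*(-18) = 7161*(-18) = -128898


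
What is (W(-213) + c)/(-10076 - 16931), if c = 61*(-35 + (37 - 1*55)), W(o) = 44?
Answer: 3189/27007 ≈ 0.11808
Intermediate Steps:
c = -3233 (c = 61*(-35 + (37 - 55)) = 61*(-35 - 18) = 61*(-53) = -3233)
(W(-213) + c)/(-10076 - 16931) = (44 - 3233)/(-10076 - 16931) = -3189/(-27007) = -3189*(-1/27007) = 3189/27007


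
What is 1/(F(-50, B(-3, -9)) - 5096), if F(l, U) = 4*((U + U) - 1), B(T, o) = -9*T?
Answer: -1/4884 ≈ -0.00020475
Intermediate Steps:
F(l, U) = -4 + 8*U (F(l, U) = 4*(2*U - 1) = 4*(-1 + 2*U) = -4 + 8*U)
1/(F(-50, B(-3, -9)) - 5096) = 1/((-4 + 8*(-9*(-3))) - 5096) = 1/((-4 + 8*27) - 5096) = 1/((-4 + 216) - 5096) = 1/(212 - 5096) = 1/(-4884) = -1/4884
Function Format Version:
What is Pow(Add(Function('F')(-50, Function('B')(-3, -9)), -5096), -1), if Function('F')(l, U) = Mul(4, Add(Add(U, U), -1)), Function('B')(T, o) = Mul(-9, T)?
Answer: Rational(-1, 4884) ≈ -0.00020475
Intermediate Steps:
Function('F')(l, U) = Add(-4, Mul(8, U)) (Function('F')(l, U) = Mul(4, Add(Mul(2, U), -1)) = Mul(4, Add(-1, Mul(2, U))) = Add(-4, Mul(8, U)))
Pow(Add(Function('F')(-50, Function('B')(-3, -9)), -5096), -1) = Pow(Add(Add(-4, Mul(8, Mul(-9, -3))), -5096), -1) = Pow(Add(Add(-4, Mul(8, 27)), -5096), -1) = Pow(Add(Add(-4, 216), -5096), -1) = Pow(Add(212, -5096), -1) = Pow(-4884, -1) = Rational(-1, 4884)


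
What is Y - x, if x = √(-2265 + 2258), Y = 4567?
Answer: 4567 - I*√7 ≈ 4567.0 - 2.6458*I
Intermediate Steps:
x = I*√7 (x = √(-7) = I*√7 ≈ 2.6458*I)
Y - x = 4567 - I*√7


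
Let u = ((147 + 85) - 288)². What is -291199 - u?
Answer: -294335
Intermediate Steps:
u = 3136 (u = (232 - 288)² = (-56)² = 3136)
-291199 - u = -291199 - 1*3136 = -291199 - 3136 = -294335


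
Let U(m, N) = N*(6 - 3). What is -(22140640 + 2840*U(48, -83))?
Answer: -21433480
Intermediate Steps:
U(m, N) = 3*N (U(m, N) = N*3 = 3*N)
-(22140640 + 2840*U(48, -83)) = -2840/(1/(3*(-83) + 7796)) = -2840/(1/(-249 + 7796)) = -2840/(1/7547) = -2840/1/7547 = -2840*7547 = -21433480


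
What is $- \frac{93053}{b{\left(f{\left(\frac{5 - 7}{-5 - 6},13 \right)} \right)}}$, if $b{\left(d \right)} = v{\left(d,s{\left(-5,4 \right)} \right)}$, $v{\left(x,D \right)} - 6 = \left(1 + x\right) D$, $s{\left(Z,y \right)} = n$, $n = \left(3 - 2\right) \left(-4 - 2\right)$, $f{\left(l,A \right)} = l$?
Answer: $\frac{1023583}{12} \approx 85299.0$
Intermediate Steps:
$n = -6$ ($n = 1 \left(-6\right) = -6$)
$s{\left(Z,y \right)} = -6$
$v{\left(x,D \right)} = 6 + D \left(1 + x\right)$ ($v{\left(x,D \right)} = 6 + \left(1 + x\right) D = 6 + D \left(1 + x\right)$)
$b{\left(d \right)} = - 6 d$ ($b{\left(d \right)} = 6 - 6 - 6 d = - 6 d$)
$- \frac{93053}{b{\left(f{\left(\frac{5 - 7}{-5 - 6},13 \right)} \right)}} = - \frac{93053}{\left(-6\right) \frac{5 - 7}{-5 - 6}} = - \frac{93053}{\left(-6\right) \left(- \frac{2}{-11}\right)} = - \frac{93053}{\left(-6\right) \left(\left(-2\right) \left(- \frac{1}{11}\right)\right)} = - \frac{93053}{\left(-6\right) \frac{2}{11}} = - \frac{93053}{- \frac{12}{11}} = \left(-93053\right) \left(- \frac{11}{12}\right) = \frac{1023583}{12}$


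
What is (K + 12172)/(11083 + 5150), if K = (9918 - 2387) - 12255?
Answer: 1064/2319 ≈ 0.45882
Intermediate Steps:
K = -4724 (K = 7531 - 12255 = -4724)
(K + 12172)/(11083 + 5150) = (-4724 + 12172)/(11083 + 5150) = 7448/16233 = 7448*(1/16233) = 1064/2319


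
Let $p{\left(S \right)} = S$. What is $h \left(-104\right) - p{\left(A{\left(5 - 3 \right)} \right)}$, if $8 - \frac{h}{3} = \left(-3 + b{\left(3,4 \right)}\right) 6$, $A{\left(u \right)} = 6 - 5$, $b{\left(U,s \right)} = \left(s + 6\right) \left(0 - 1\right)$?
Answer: $-26833$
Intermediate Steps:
$b{\left(U,s \right)} = -6 - s$ ($b{\left(U,s \right)} = \left(6 + s\right) \left(-1\right) = -6 - s$)
$A{\left(u \right)} = 1$ ($A{\left(u \right)} = 6 - 5 = 1$)
$h = 258$ ($h = 24 - 3 \left(-3 - 10\right) 6 = 24 - 3 \left(\left(-13\right) 6\right) = 24 - -234 = 24 + 234 = 258$)
$h \left(-104\right) - p{\left(A{\left(5 - 3 \right)} \right)} = 258 \left(-104\right) - 1 = -26832 - 1 = -26833$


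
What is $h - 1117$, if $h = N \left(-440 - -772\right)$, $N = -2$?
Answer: $-1781$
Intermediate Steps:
$h = -664$ ($h = - 2 \left(-440 - -772\right) = - 2 \left(-440 + 772\right) = \left(-2\right) 332 = -664$)
$h - 1117 = -664 - 1117 = -1781$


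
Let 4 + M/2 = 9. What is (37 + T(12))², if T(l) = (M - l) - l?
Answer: 529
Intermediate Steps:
M = 10 (M = -8 + 2*9 = -8 + 18 = 10)
T(l) = 10 - 2*l (T(l) = (10 - l) - l = 10 - 2*l)
(37 + T(12))² = (37 + (10 - 2*12))² = (37 + (10 - 24))² = (37 - 14)² = 23² = 529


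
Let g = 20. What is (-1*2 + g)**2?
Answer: 324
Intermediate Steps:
(-1*2 + g)**2 = (-1*2 + 20)**2 = (-2 + 20)**2 = 18**2 = 324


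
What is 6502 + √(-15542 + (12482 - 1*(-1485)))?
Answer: 6502 + 15*I*√7 ≈ 6502.0 + 39.686*I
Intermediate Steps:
6502 + √(-15542 + (12482 - 1*(-1485))) = 6502 + √(-15542 + (12482 + 1485)) = 6502 + √(-15542 + 13967) = 6502 + √(-1575) = 6502 + 15*I*√7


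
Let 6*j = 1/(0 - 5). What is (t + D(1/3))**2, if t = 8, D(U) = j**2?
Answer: 51854401/810000 ≈ 64.018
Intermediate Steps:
j = -1/30 (j = 1/(6*(0 - 5)) = (1/6)/(-5) = (1/6)*(-1/5) = -1/30 ≈ -0.033333)
D(U) = 1/900 (D(U) = (-1/30)**2 = 1/900)
(t + D(1/3))**2 = (8 + 1/900)**2 = (7201/900)**2 = 51854401/810000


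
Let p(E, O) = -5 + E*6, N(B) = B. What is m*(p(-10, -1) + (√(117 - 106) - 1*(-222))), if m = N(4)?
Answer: 628 + 4*√11 ≈ 641.27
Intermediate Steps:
p(E, O) = -5 + 6*E
m = 4
m*(p(-10, -1) + (√(117 - 106) - 1*(-222))) = 4*((-5 + 6*(-10)) + (√(117 - 106) - 1*(-222))) = 4*((-5 - 60) + (√11 + 222)) = 4*(-65 + (222 + √11)) = 4*(157 + √11) = 628 + 4*√11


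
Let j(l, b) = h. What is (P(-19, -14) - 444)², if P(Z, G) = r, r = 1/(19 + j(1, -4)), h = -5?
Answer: 38626225/196 ≈ 1.9707e+5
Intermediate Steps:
j(l, b) = -5
r = 1/14 (r = 1/(19 - 5) = 1/14 ≈ 0.071429)
P(Z, G) = 1/14
(P(-19, -14) - 444)² = (1/14 - 444)² = (-6215/14)² = 38626225/196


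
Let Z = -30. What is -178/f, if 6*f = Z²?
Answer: -89/75 ≈ -1.1867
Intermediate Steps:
f = 150 (f = (⅙)*(-30)² = (⅙)*900 = 150)
-178/f = -178/150 = -178*1/150 = -89/75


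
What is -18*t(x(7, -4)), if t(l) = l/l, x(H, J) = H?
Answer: -18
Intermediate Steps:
t(l) = 1
-18*t(x(7, -4)) = -18*1 = -18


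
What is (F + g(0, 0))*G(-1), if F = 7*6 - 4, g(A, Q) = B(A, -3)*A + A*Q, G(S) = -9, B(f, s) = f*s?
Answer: -342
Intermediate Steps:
g(A, Q) = -3*A² + A*Q (g(A, Q) = (A*(-3))*A + A*Q = (-3*A)*A + A*Q = -3*A² + A*Q)
F = 38 (F = 42 - 4 = 38)
(F + g(0, 0))*G(-1) = (38 + 0*(0 - 3*0))*(-9) = (38 + 0*(0 + 0))*(-9) = (38 + 0*0)*(-9) = (38 + 0)*(-9) = 38*(-9) = -342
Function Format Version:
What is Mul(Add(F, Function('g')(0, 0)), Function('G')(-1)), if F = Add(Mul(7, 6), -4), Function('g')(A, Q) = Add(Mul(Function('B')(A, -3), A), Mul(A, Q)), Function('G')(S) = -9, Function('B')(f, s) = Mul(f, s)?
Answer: -342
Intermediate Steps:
Function('g')(A, Q) = Add(Mul(-3, Pow(A, 2)), Mul(A, Q)) (Function('g')(A, Q) = Add(Mul(Mul(A, -3), A), Mul(A, Q)) = Add(Mul(Mul(-3, A), A), Mul(A, Q)) = Add(Mul(-3, Pow(A, 2)), Mul(A, Q)))
F = 38 (F = Add(42, -4) = 38)
Mul(Add(F, Function('g')(0, 0)), Function('G')(-1)) = Mul(Add(38, Mul(0, Add(0, Mul(-3, 0)))), -9) = Mul(Add(38, Mul(0, Add(0, 0))), -9) = Mul(Add(38, Mul(0, 0)), -9) = Mul(Add(38, 0), -9) = Mul(38, -9) = -342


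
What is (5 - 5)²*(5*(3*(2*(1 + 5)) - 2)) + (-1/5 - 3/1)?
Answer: -16/5 ≈ -3.2000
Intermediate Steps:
(5 - 5)²*(5*(3*(2*(1 + 5)) - 2)) + (-1/5 - 3/1) = 0²*(5*(3*(2*6) - 2)) + (-1*⅕ - 3*1) = 0*(5*(3*12 - 2)) + (-⅕ - 3) = 0*(5*(36 - 2)) - 16/5 = 0*(5*34) - 16/5 = 0*170 - 16/5 = 0 - 16/5 = -16/5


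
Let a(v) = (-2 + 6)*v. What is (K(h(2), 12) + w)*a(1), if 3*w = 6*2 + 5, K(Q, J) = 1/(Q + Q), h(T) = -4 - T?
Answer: 67/3 ≈ 22.333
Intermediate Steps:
K(Q, J) = 1/(2*Q)
a(v) = 4*v
w = 17/3 (w = (6*2 + 5)/3 = (12 + 5)/3 = (1/3)*17 = 17/3 ≈ 5.6667)
(K(h(2), 12) + w)*a(1) = (1/(2*(-4 - 1*2)) + 17/3)*(4*1) = (1/(2*(-4 - 2)) + 17/3)*4 = ((1/2)/(-6) + 17/3)*4 = ((1/2)*(-1/6) + 17/3)*4 = (-1/12 + 17/3)*4 = (67/12)*4 = 67/3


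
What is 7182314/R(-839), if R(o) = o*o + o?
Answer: 3591157/351541 ≈ 10.215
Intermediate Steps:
R(o) = o + o² (R(o) = o² + o = o + o²)
7182314/R(-839) = 7182314/((-839*(1 - 839))) = 7182314/((-839*(-838))) = 7182314/703082 = 7182314*(1/703082) = 3591157/351541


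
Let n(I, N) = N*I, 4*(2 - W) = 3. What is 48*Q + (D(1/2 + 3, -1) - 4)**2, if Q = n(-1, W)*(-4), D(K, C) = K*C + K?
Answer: 256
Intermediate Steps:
W = 5/4 (W = 2 - 1/4*3 = 2 - 3/4 = 5/4 ≈ 1.2500)
n(I, N) = I*N
D(K, C) = K + C*K (D(K, C) = C*K + K = K + C*K)
Q = 5 (Q = -1*5/4*(-4) = -5/4*(-4) = 5)
48*Q + (D(1/2 + 3, -1) - 4)**2 = 48*5 + ((1/2 + 3)*(1 - 1) - 4)**2 = 240 + ((1/2 + 3)*0 - 4)**2 = 240 + ((7/2)*0 - 4)**2 = 240 + (0 - 4)**2 = 240 + (-4)**2 = 240 + 16 = 256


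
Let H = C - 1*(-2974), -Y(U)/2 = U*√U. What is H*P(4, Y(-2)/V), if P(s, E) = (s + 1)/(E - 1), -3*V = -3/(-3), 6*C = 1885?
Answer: -98645/1734 + 197290*I*√2/289 ≈ -56.889 + 965.43*I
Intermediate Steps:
C = 1885/6 (C = (⅙)*1885 = 1885/6 ≈ 314.17)
Y(U) = -2*U^(3/2) (Y(U) = -2*U*√U = -2*U^(3/2))
V = -⅓ (V = -(-1)/(-3) = -(-1)*(-1)/3 = -⅓*1 = -⅓ ≈ -0.33333)
H = 19729/6 (H = 1885/6 - 1*(-2974) = 1885/6 + 2974 = 19729/6 ≈ 3288.2)
P(s, E) = (1 + s)/(-1 + E)
H*P(4, Y(-2)/V) = 19729*((1 + 4)/(-1 + (-(-4)*I*√2)/(-⅓)))/6 = 19729*(5/(-1 - (-4)*I*√2*(-3)))/6 = 19729*(5/(-1 + (4*I*√2)*(-3)))/6 = 19729*(5/(-1 - 12*I*√2))/6 = 98645/(6*(-1 - 12*I*√2))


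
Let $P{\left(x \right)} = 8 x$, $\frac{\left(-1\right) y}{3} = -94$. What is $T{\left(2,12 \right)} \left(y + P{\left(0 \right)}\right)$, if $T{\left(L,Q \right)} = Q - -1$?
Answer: $3666$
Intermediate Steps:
$T{\left(L,Q \right)} = 1 + Q$ ($T{\left(L,Q \right)} = Q + 1 = 1 + Q$)
$y = 282$ ($y = \left(-3\right) \left(-94\right) = 282$)
$T{\left(2,12 \right)} \left(y + P{\left(0 \right)}\right) = \left(1 + 12\right) \left(282 + 8 \cdot 0\right) = 13 \left(282 + 0\right) = 13 \cdot 282 = 3666$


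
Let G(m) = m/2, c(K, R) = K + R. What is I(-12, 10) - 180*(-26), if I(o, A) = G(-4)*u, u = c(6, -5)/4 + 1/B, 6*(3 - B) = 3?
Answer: 46787/10 ≈ 4678.7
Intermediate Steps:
B = 5/2 (B = 3 - ⅙*3 = 3 - ½ = 5/2 ≈ 2.5000)
u = 13/20 (u = (6 - 5)/4 + 1/(5/2) = 1*(¼) + 1*(⅖) = ¼ + ⅖ = 13/20 ≈ 0.65000)
G(m) = m/2 (G(m) = m*(½) = m/2)
I(o, A) = -13/10 (I(o, A) = ((½)*(-4))*(13/20) = -2*13/20 = -13/10)
I(-12, 10) - 180*(-26) = -13/10 - 180*(-26) = -13/10 + 4680 = 46787/10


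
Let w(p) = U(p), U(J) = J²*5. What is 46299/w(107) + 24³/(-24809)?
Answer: 357277011/1420191205 ≈ 0.25157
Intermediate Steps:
U(J) = 5*J²
w(p) = 5*p²
46299/w(107) + 24³/(-24809) = 46299/((5*107²)) + 24³/(-24809) = 46299/((5*11449)) + 13824*(-1/24809) = 46299/57245 - 13824/24809 = 357277011/1420191205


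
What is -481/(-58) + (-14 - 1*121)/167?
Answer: 72497/9686 ≈ 7.4847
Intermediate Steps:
-481/(-58) + (-14 - 1*121)/167 = -481*(-1/58) + (-14 - 121)*(1/167) = 481/58 - 135*1/167 = 481/58 - 135/167 = 72497/9686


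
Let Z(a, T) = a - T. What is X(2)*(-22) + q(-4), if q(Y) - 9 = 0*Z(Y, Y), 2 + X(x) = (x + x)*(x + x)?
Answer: -299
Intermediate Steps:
X(x) = -2 + 4*x**2 (X(x) = -2 + (x + x)*(x + x) = -2 + (2*x)*(2*x) = -2 + 4*x**2)
q(Y) = 9 (q(Y) = 9 + 0*(Y - Y) = 9 + 0*0 = 9 + 0 = 9)
X(2)*(-22) + q(-4) = (-2 + 4*2**2)*(-22) + 9 = (-2 + 4*4)*(-22) + 9 = (-2 + 16)*(-22) + 9 = 14*(-22) + 9 = -308 + 9 = -299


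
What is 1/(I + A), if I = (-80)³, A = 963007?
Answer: 1/451007 ≈ 2.2173e-6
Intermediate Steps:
I = -512000
1/(I + A) = 1/(-512000 + 963007) = 1/451007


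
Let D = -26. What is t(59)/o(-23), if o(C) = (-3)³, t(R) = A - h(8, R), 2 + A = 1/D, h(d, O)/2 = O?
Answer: 3121/702 ≈ 4.4459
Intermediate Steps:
h(d, O) = 2*O
A = -53/26 (A = -2 + 1/(-26) = -2 - 1/26 = -53/26 ≈ -2.0385)
t(R) = -53/26 - 2*R
o(C) = -27
t(59)/o(-23) = (-53/26 - 2*59)/(-27) = (-53/26 - 118)*(-1/27) = -3121/26*(-1/27) = 3121/702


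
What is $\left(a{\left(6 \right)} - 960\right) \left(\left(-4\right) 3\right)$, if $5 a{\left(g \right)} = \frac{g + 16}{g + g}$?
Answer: $\frac{57578}{5} \approx 11516.0$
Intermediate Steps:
$a{\left(g \right)} = \frac{16 + g}{10 g}$ ($a{\left(g \right)} = \frac{\left(g + 16\right) \frac{1}{g + g}}{5} = \frac{\left(16 + g\right) \frac{1}{2 g}}{5} = \frac{\frac{1}{2} \frac{1}{g} \left(16 + g\right)}{5} = \frac{16 + g}{10 g}$)
$\left(a{\left(6 \right)} - 960\right) \left(\left(-4\right) 3\right) = \left(\frac{16 + 6}{10 \cdot 6} - 960\right) \left(\left(-4\right) 3\right) = \left(\frac{1}{10} \cdot \frac{1}{6} \cdot 22 - 960\right) \left(-12\right) = \left(\frac{11}{30} - 960\right) \left(-12\right) = \left(- \frac{28789}{30}\right) \left(-12\right) = \frac{57578}{5}$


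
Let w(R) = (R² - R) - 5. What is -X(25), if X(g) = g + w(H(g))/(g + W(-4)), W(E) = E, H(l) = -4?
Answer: -180/7 ≈ -25.714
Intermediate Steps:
w(R) = -5 + R² - R
X(g) = g + 15/(-4 + g) (X(g) = g + (-5 + (-4)² - 1*(-4))/(g - 4) = g + (-5 + 16 + 4)/(-4 + g) = g + 15/(-4 + g))
-X(25) = -(15 + 25² - 4*25)/(-4 + 25) = -(15 + 625 - 100)/21 = -540/21 = -1*180/7 = -180/7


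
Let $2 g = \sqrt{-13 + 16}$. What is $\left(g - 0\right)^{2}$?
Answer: $\frac{3}{4} \approx 0.75$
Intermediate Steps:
$g = \frac{\sqrt{3}}{2}$ ($g = \frac{\sqrt{-13 + 16}}{2} = \frac{\sqrt{3}}{2} \approx 0.86602$)
$\left(g - 0\right)^{2} = \left(\frac{\sqrt{3}}{2} - 0\right)^{2} = \left(\frac{\sqrt{3}}{2} + \left(-19 + 19\right)\right)^{2} = \left(\frac{\sqrt{3}}{2} + 0\right)^{2} = \left(\frac{\sqrt{3}}{2}\right)^{2} = \frac{3}{4}$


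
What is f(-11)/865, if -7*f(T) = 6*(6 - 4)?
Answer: -12/6055 ≈ -0.0019818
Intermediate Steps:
f(T) = -12/7 (f(T) = -6*(6 - 4)/7 = -6*2/7 = -⅐*12 = -12/7)
f(-11)/865 = -12/7/865 = -12/7*1/865 = -12/6055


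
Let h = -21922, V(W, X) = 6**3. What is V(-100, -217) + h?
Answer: -21706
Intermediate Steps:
V(W, X) = 216
V(-100, -217) + h = 216 - 21922 = -21706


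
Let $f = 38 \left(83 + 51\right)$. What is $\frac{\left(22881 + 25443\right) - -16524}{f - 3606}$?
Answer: $\frac{32424}{743} \approx 43.639$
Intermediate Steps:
$f = 5092$ ($f = 38 \cdot 134 = 5092$)
$\frac{\left(22881 + 25443\right) - -16524}{f - 3606} = \frac{\left(22881 + 25443\right) - -16524}{5092 - 3606} = \frac{48324 + 16524}{5092 - 3606} = \frac{64848}{1486} = 64848 \cdot \frac{1}{1486} = \frac{32424}{743}$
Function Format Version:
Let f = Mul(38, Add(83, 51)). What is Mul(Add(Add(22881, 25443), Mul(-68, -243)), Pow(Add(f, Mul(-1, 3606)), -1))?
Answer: Rational(32424, 743) ≈ 43.639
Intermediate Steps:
f = 5092 (f = Mul(38, 134) = 5092)
Mul(Add(Add(22881, 25443), Mul(-68, -243)), Pow(Add(f, Mul(-1, 3606)), -1)) = Mul(Add(Add(22881, 25443), Mul(-68, -243)), Pow(Add(5092, Mul(-1, 3606)), -1)) = Mul(Add(48324, 16524), Pow(Add(5092, -3606), -1)) = Mul(64848, Pow(1486, -1)) = Mul(64848, Rational(1, 1486)) = Rational(32424, 743)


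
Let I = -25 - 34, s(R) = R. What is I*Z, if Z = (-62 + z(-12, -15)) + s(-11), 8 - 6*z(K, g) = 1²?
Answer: 25429/6 ≈ 4238.2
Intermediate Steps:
z(K, g) = 7/6 (z(K, g) = 4/3 - ⅙*1² = 4/3 - ⅙*1 = 4/3 - ⅙ = 7/6)
I = -59
Z = -431/6 (Z = (-62 + 7/6) - 11 = -365/6 - 11 = -431/6 ≈ -71.833)
I*Z = -59*(-431/6) = 25429/6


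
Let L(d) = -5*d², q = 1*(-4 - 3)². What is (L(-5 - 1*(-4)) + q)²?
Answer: 1936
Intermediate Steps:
q = 49 (q = 1*(-7)² = 1*49 = 49)
(L(-5 - 1*(-4)) + q)² = (-5*(-5 - 1*(-4))² + 49)² = (-5*(-5 + 4)² + 49)² = (-5*(-1)² + 49)² = (-5*1 + 49)² = (-5 + 49)² = 44² = 1936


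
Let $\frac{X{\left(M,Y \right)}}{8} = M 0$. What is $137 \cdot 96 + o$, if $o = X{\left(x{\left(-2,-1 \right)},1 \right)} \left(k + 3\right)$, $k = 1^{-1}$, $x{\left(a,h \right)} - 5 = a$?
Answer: $13152$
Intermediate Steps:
$x{\left(a,h \right)} = 5 + a$
$X{\left(M,Y \right)} = 0$ ($X{\left(M,Y \right)} = 8 M 0 = 8 \cdot 0 = 0$)
$k = 1$
$o = 0$ ($o = 0 \left(1 + 3\right) = 0 \cdot 4 = 0$)
$137 \cdot 96 + o = 137 \cdot 96 + 0 = 13152 + 0 = 13152$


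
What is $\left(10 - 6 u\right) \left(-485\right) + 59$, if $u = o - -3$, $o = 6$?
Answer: $21399$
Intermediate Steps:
$u = 9$ ($u = 6 - -3 = 6 + 3 = 9$)
$\left(10 - 6 u\right) \left(-485\right) + 59 = \left(10 - 54\right) \left(-485\right) + 59 = \left(-44\right) \left(-485\right) + 59 = 21340 + 59 = 21399$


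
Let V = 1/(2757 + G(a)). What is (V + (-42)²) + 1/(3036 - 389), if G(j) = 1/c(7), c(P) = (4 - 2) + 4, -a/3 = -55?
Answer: 77244394669/43789321 ≈ 1764.0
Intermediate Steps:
a = 165 (a = -3*(-55) = 165)
c(P) = 6 (c(P) = 2 + 4 = 6)
G(j) = ⅙ (G(j) = 1/6 = ⅙)
V = 6/16543 (V = 1/(2757 + ⅙) = 1/(16543/6) = 6/16543 ≈ 0.00036269)
(V + (-42)²) + 1/(3036 - 389) = (6/16543 + (-42)²) + 1/(3036 - 389) = (6/16543 + 1764) + 1/2647 = 29181858/16543 + 1/2647 = 77244394669/43789321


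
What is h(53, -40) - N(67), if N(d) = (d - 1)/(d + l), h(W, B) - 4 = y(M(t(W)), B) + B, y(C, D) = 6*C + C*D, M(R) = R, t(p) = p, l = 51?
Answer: -108475/59 ≈ -1838.6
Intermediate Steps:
h(W, B) = 4 + B + W*(6 + B) (h(W, B) = 4 + (W*(6 + B) + B) = 4 + (B + W*(6 + B)) = 4 + B + W*(6 + B))
N(d) = (-1 + d)/(51 + d) (N(d) = (d - 1)/(d + 51) = (-1 + d)/(51 + d))
h(53, -40) - N(67) = (4 - 40 + 53*(6 - 40)) - (-1 + 67)/(51 + 67) = (4 - 40 + 53*(-34)) - 66/118 = (4 - 40 - 1802) - 66/118 = -1838 - 1*33/59 = -1838 - 33/59 = -108475/59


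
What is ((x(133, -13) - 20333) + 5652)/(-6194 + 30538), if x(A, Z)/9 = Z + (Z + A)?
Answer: -6859/12172 ≈ -0.56351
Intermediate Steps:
x(A, Z) = 9*A + 18*Z (x(A, Z) = 9*(Z + (Z + A)) = 9*(Z + (A + Z)) = 9*(A + 2*Z) = 9*A + 18*Z)
((x(133, -13) - 20333) + 5652)/(-6194 + 30538) = (((9*133 + 18*(-13)) - 20333) + 5652)/(-6194 + 30538) = (((1197 - 234) - 20333) + 5652)/24344 = ((963 - 20333) + 5652)*(1/24344) = (-19370 + 5652)*(1/24344) = -13718*1/24344 = -6859/12172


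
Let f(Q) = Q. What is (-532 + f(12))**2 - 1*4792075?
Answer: -4521675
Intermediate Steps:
(-532 + f(12))**2 - 1*4792075 = (-532 + 12)**2 - 1*4792075 = (-520)**2 - 4792075 = 270400 - 4792075 = -4521675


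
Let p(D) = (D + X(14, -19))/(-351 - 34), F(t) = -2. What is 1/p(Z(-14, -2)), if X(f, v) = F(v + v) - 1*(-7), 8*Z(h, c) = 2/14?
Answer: -21560/281 ≈ -76.726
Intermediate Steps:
Z(h, c) = 1/56 (Z(h, c) = (2/14)/8 = (2*(1/14))/8 = (1/8)*(1/7) = 1/56)
X(f, v) = 5 (X(f, v) = -2 - 1*(-7) = -2 + 7 = 5)
p(D) = -1/77 - D/385 (p(D) = (D + 5)/(-351 - 34) = (5 + D)/(-385) = (5 + D)*(-1/385) = -1/77 - D/385)
1/p(Z(-14, -2)) = 1/(-1/77 - 1/385*1/56) = 1/(-1/77 - 1/21560) = 1/(-281/21560) = -21560/281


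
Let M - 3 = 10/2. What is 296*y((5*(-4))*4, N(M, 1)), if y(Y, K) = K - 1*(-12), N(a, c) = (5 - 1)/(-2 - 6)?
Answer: 3404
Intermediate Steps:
M = 8 (M = 3 + 10/2 = 3 + 10*(½) = 3 + 5 = 8)
N(a, c) = -½ (N(a, c) = 4/(-8) = 4*(-⅛) = -½)
y(Y, K) = 12 + K (y(Y, K) = K + 12 = 12 + K)
296*y((5*(-4))*4, N(M, 1)) = 296*(12 - ½) = 296*(23/2) = 3404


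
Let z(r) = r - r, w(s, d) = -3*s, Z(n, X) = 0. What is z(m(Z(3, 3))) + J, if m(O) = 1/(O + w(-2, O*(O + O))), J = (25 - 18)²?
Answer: 49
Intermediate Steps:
J = 49 (J = 7² = 49)
m(O) = 1/(6 + O) (m(O) = 1/(O - 3*(-2)) = 1/(O + 6) = 1/(6 + O))
z(r) = 0
z(m(Z(3, 3))) + J = 0 + 49 = 49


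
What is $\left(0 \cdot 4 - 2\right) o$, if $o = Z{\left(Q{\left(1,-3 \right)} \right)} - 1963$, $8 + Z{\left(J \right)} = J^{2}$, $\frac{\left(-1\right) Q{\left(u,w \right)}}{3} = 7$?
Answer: $3060$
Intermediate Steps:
$Q{\left(u,w \right)} = -21$ ($Q{\left(u,w \right)} = \left(-3\right) 7 = -21$)
$Z{\left(J \right)} = -8 + J^{2}$
$o = -1530$ ($o = \left(-8 + \left(-21\right)^{2}\right) - 1963 = \left(-8 + 441\right) - 1963 = 433 - 1963 = -1530$)
$\left(0 \cdot 4 - 2\right) o = \left(0 \cdot 4 - 2\right) \left(-1530\right) = \left(0 - 2\right) \left(-1530\right) = \left(-2\right) \left(-1530\right) = 3060$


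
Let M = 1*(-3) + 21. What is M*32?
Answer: 576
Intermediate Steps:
M = 18 (M = -3 + 21 = 18)
M*32 = 18*32 = 576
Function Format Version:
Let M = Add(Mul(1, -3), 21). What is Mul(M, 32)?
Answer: 576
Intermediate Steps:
M = 18 (M = Add(-3, 21) = 18)
Mul(M, 32) = Mul(18, 32) = 576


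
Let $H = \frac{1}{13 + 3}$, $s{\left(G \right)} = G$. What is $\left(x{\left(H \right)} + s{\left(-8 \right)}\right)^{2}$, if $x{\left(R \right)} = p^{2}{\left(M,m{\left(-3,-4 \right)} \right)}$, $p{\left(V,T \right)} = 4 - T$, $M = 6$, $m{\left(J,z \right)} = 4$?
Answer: $64$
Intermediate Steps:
$H = \frac{1}{16} \approx 0.0625$
$x{\left(R \right)} = 0$ ($x{\left(R \right)} = \left(4 - 4\right)^{2} = 0^{2} = 0$)
$\left(x{\left(H \right)} + s{\left(-8 \right)}\right)^{2} = \left(0 - 8\right)^{2} = \left(-8\right)^{2} = 64$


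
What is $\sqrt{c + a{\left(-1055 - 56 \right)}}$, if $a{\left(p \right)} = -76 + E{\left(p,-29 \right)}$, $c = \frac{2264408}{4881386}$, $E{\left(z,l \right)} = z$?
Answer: $\frac{i \sqrt{7068174651758191}}{2440693} \approx 34.446 i$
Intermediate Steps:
$c = \frac{1132204}{2440693}$ ($c = 2264408 \cdot \frac{1}{4881386} = \frac{1132204}{2440693} \approx 0.46389$)
$a{\left(p \right)} = -76 + p$
$\sqrt{c + a{\left(-1055 - 56 \right)}} = \sqrt{\frac{1132204}{2440693} - 1187} = \sqrt{- \frac{2895970387}{2440693}} = \frac{i \sqrt{7068174651758191}}{2440693}$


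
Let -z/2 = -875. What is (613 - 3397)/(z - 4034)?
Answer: 696/571 ≈ 1.2189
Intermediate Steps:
z = 1750 (z = -2*(-875) = 1750)
(613 - 3397)/(z - 4034) = (613 - 3397)/(1750 - 4034) = -2784/(-2284) = -2784*(-1/2284) = 696/571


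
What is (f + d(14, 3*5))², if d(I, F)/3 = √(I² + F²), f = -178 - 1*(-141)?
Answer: 5158 - 222*√421 ≈ 602.94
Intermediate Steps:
f = -37 (f = -178 + 141 = -37)
d(I, F) = 3*√(F² + I²) (d(I, F) = 3*√(I² + F²) = 3*√(F² + I²))
(f + d(14, 3*5))² = (-37 + 3*√((3*5)² + 14²))² = (-37 + 3*√(15² + 196))² = (-37 + 3*√(225 + 196))² = (-37 + 3*√421)²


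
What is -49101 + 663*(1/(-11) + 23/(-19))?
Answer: -10442445/209 ≈ -49964.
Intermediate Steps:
-49101 + 663*(1/(-11) + 23/(-19)) = -49101 + 663*(1*(-1/11) + 23*(-1/19)) = -49101 + 663*(-1/11 - 23/19) = -49101 + 663*(-272/209) = -49101 - 180336/209 = -10442445/209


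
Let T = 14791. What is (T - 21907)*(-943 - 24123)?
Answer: 178369656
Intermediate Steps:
(T - 21907)*(-943 - 24123) = (14791 - 21907)*(-943 - 24123) = -7116*(-25066) = 178369656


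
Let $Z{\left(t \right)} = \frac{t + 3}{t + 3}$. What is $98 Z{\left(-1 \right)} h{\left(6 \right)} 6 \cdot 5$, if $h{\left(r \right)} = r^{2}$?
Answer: $105840$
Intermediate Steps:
$Z{\left(t \right)} = 1$ ($Z{\left(t \right)} = \frac{3 + t}{3 + t} = 1$)
$98 Z{\left(-1 \right)} h{\left(6 \right)} 6 \cdot 5 = 98 \cdot 1 \cdot 6^{2} \cdot 6 \cdot 5 = 98 \cdot 1 \cdot 36 \cdot 30 = 98 \cdot 36 \cdot 30 = 3528 \cdot 30 = 105840$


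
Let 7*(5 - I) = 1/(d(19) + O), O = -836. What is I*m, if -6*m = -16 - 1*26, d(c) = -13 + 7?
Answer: 29471/842 ≈ 35.001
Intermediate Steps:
d(c) = -6
m = 7 (m = -(-16 - 1*26)/6 = -(-16 - 26)/6 = -⅙*(-42) = 7)
I = 29471/5894 (I = 5 - 1/(7*(-6 - 836)) = 5 - ⅐/(-842) = 5 - ⅐*(-1/842) = 5 + 1/5894 = 29471/5894 ≈ 5.0002)
I*m = (29471/5894)*7 = 29471/842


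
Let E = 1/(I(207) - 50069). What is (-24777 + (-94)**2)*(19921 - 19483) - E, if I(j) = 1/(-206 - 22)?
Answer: -79706451491586/11415733 ≈ -6.9822e+6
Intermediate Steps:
I(j) = -1/228 (I(j) = 1/(-228) = -1/228)
E = -228/11415733 (E = 1/(-1/228 - 50069) = 1/(-11415733/228) = -228/11415733 ≈ -1.9972e-5)
(-24777 + (-94)**2)*(19921 - 19483) - E = (-24777 + (-94)**2)*(19921 - 19483) - 1*(-228/11415733) = (-24777 + 8836)*438 + 228/11415733 = -15941*438 + 228/11415733 = -6982158 + 228/11415733 = -79706451491586/11415733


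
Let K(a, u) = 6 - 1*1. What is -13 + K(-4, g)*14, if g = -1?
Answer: 57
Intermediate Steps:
K(a, u) = 5 (K(a, u) = 6 - 1 = 5)
-13 + K(-4, g)*14 = -13 + 5*14 = -13 + 70 = 57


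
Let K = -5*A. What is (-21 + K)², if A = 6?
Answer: 2601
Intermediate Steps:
K = -30 (K = -5*6 = -30)
(-21 + K)² = (-21 - 30)² = (-51)² = 2601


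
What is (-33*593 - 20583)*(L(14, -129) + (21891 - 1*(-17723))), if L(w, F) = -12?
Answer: -1590099504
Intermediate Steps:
(-33*593 - 20583)*(L(14, -129) + (21891 - 1*(-17723))) = (-33*593 - 20583)*(-12 + (21891 - 1*(-17723))) = (-19569 - 20583)*(-12 + (21891 + 17723)) = -40152*(-12 + 39614) = -40152*39602 = -1590099504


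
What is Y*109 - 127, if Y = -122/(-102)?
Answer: 172/51 ≈ 3.3725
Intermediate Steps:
Y = 61/51 (Y = -122*(-1/102) = 61/51 ≈ 1.1961)
Y*109 - 127 = (61/51)*109 - 127 = 6649/51 - 127 = 172/51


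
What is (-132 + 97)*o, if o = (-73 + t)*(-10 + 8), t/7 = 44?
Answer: 16450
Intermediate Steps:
t = 308 (t = 7*44 = 308)
o = -470 (o = (-73 + 308)*(-10 + 8) = 235*(-2) = -470)
(-132 + 97)*o = (-132 + 97)*(-470) = -35*(-470) = 16450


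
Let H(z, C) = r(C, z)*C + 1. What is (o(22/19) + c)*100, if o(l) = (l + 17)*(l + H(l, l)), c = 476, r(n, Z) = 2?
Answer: 20116100/361 ≈ 55723.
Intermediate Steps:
H(z, C) = 1 + 2*C (H(z, C) = 2*C + 1 = 1 + 2*C)
o(l) = (1 + 3*l)*(17 + l) (o(l) = (l + 17)*(l + (1 + 2*l)) = (17 + l)*(1 + 3*l) = (1 + 3*l)*(17 + l))
(o(22/19) + c)*100 = ((17 + 3*(22/19)² + 52*(22/19)) + 476)*100 = ((17 + 3*(484/361) + 1144/19) + 476)*100 = ((17 + 1452/361 + 1144/19) + 476)*100 = (29325/361 + 476)*100 = (201161/361)*100 = 20116100/361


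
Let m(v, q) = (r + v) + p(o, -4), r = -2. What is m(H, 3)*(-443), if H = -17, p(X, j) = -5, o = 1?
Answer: 10632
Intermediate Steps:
m(v, q) = -7 + v (m(v, q) = (-2 + v) - 5 = -7 + v)
m(H, 3)*(-443) = (-7 - 17)*(-443) = -24*(-443) = 10632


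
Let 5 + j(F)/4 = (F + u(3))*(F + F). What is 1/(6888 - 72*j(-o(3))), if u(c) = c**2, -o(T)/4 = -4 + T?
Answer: 1/19848 ≈ 5.0383e-5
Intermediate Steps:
o(T) = 16 - 4*T (o(T) = -4*(-4 + T) = 16 - 4*T)
j(F) = -20 + 8*F*(9 + F) (j(F) = -20 + 4*((F + 3**2)*(F + F)) = -20 + 4*((F + 9)*(2*F)) = -20 + 4*((9 + F)*(2*F)) = -20 + 4*(2*F*(9 + F)) = -20 + 8*F*(9 + F))
1/(6888 - 72*j(-o(3))) = 1/(6888 - 72*(-20 + 8*(-(16 - 4*3))**2 + 72*(-(16 - 4*3)))) = 1/(6888 - 72*(-20 + 8*(-(16 - 12))**2 + 72*(-(16 - 12)))) = 1/(6888 - 72*(-20 + 8*(-1*4)**2 + 72*(-1*4))) = 1/(6888 - 72*(-20 + 8*(-4)**2 + 72*(-4))) = 1/(6888 - 72*(-20 + 8*16 - 288)) = 1/(6888 - 72*(-20 + 128 - 288)) = 1/(6888 - 72*(-180)) = 1/(6888 + 12960) = 1/19848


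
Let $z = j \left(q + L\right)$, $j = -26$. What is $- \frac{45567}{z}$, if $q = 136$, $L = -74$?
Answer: $\frac{45567}{1612} \approx 28.267$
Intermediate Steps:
$z = -1612$ ($z = - 26 \left(136 - 74\right) = \left(-26\right) 62 = -1612$)
$- \frac{45567}{z} = - \frac{45567}{-1612} = - \frac{45567 \left(-1\right)}{1612} = \left(-1\right) \left(- \frac{45567}{1612}\right) = \frac{45567}{1612}$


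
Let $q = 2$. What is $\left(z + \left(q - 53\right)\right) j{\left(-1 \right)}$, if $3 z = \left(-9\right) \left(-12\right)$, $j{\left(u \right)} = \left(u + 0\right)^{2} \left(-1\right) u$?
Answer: $-15$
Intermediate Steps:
$j{\left(u \right)} = - u^{3}$ ($j{\left(u \right)} = u^{2} \left(-1\right) u = - u^{2} u = - u^{3}$)
$z = 36$ ($z = \frac{\left(-9\right) \left(-12\right)}{3} = \frac{1}{3} \cdot 108 = 36$)
$\left(z + \left(q - 53\right)\right) j{\left(-1 \right)} = \left(36 + \left(2 - 53\right)\right) \left(- \left(-1\right)^{3}\right) = \left(36 + \left(2 - 53\right)\right) \left(\left(-1\right) \left(-1\right)\right) = \left(36 - 51\right) 1 = \left(-15\right) 1 = -15$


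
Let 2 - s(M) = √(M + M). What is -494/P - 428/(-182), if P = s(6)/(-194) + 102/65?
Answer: -1382605327503/4395143753 + 101226775*√3/48298283 ≈ -310.95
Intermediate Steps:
s(M) = 2 - √2*√M (s(M) = 2 - √(M + M) = 2 - √(2*M) = 2 - √2*√M)
P = 9829/6305 + √3/97 (P = (2 - √2*√6)/(-194) + 102/65 = (2 - 2*√3)*(-1/194) + 102*(1/65) = (-1/97 + √3/97) + 102/65 = 9829/6305 + √3/97 ≈ 1.5768)
-494/P - 428/(-182) = -494/(9829/6305 + √3/97) - 428/(-182) = -494/(9829/6305 + √3/97) - 428*(-1/182) = -494/(9829/6305 + √3/97) + 214/91 = 214/91 - 494/(9829/6305 + √3/97)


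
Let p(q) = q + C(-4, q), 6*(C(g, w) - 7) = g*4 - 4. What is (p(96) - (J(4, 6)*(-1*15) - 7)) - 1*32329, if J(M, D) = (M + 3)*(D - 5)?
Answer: -96352/3 ≈ -32117.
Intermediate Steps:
C(g, w) = 19/3 + 2*g/3 (C(g, w) = 7 + (g*4 - 4)/6 = 7 + (4*g - 4)/6 = 7 + (-4 + 4*g)/6 = 7 + (-2/3 + 2*g/3) = 19/3 + 2*g/3)
J(M, D) = (-5 + D)*(3 + M) (J(M, D) = (3 + M)*(-5 + D) = (-5 + D)*(3 + M))
p(q) = 11/3 + q (p(q) = q + (19/3 + (2/3)*(-4)) = q + (19/3 - 8/3) = q + 11/3 = 11/3 + q)
(p(96) - (J(4, 6)*(-1*15) - 7)) - 1*32329 = ((11/3 + 96) - ((-15 - 5*4 + 3*6 + 6*4)*(-1*15) - 7)) - 1*32329 = (299/3 - ((-15 - 20 + 18 + 24)*(-15) - 7)) - 32329 = (299/3 - (7*(-15) - 7)) - 32329 = (299/3 - (-105 - 7)) - 32329 = (299/3 - 1*(-112)) - 32329 = (299/3 + 112) - 32329 = 635/3 - 32329 = -96352/3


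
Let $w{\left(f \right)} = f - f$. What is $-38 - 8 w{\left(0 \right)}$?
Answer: $-38$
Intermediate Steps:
$w{\left(f \right)} = 0$
$-38 - 8 w{\left(0 \right)} = -38 - 0 = -38 + 0 = -38$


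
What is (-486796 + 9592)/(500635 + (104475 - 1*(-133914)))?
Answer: -483/748 ≈ -0.64572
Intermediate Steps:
(-486796 + 9592)/(500635 + (104475 - 1*(-133914))) = -477204/(500635 + (104475 + 133914)) = -477204/(500635 + 238389) = -477204/739024 = -477204*1/739024 = -483/748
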